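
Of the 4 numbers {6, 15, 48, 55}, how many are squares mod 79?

(6/79) = -1 → non-residue.
(15/79) = -1 → non-residue.
(48/79) = -1 → non-residue.
(55/79) = +1 → QR.
Total quadratic residues among the 4: 1.

1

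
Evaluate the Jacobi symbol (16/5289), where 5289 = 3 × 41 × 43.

Pull out 2^4: since 5289 ≡ 1 (mod 8), (2/5289) = +1, so (2/5289)^4 = +1.
Reached (1/5289) = 1. Collecting the sign flips along the way, the symbol is +1.

1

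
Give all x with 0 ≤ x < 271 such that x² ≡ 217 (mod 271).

115, 156

Since 271 ≡ 3 (mod 4), a square root of 217 is 217^((271+1)/4) = 217^68 mod 271.
Repeated squaring: 217^2≡206, 217^4≡160, 217^8≡126, 217^16≡158, 217^32≡32, 217^64≡211 (mod 271).
217^68 = 217^(64+4) ≡ 156 (mod 271).
Check: 156² = 24336 ≡ 217 (mod 271). The two roots are 115 and 156.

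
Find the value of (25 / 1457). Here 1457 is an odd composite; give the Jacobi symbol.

1

Reciprocity: 25 ≡ 1 and 1457 ≡ 1 (mod 4), so (25/1457) = +(1457/25).
Reduce top mod 25: now compute (7/25).
Reciprocity: 7 ≡ 3 and 25 ≡ 1 (mod 4), so (7/25) = +(25/7).
Reduce top mod 7: now compute (4/7).
Pull out 2^2: since 7 ≡ 7 (mod 8), (2/7) = +1, so (2/7)^2 = +1.
Reached (1/7) = 1. Collecting the sign flips along the way, the symbol is +1.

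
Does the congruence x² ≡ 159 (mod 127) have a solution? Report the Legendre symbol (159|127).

1

First reduce: 159 ≡ 32 (mod 127).
Pull out 2^5: since 127 ≡ 7 (mod 8), (2/127) = +1, so (2/127)^5 = +1.
Reached (1/127) = 1. Collecting the sign flips along the way, the symbol is +1.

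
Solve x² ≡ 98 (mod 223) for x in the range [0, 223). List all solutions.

Since 223 ≡ 3 (mod 4), a square root of 98 is 98^((223+1)/4) = 98^56 mod 223.
Repeated squaring: 98^2≡15, 98^4≡2, 98^8≡4, 98^16≡16, 98^32≡33 (mod 223).
98^56 = 98^(32+16+8) ≡ 105 (mod 223).
Check: 105² = 11025 ≡ 98 (mod 223). The two roots are 105 and 118.

105, 118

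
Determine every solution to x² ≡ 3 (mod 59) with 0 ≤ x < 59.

11, 48

Since 59 ≡ 3 (mod 4), a square root of 3 is 3^((59+1)/4) = 3^15 mod 59.
Repeated squaring: 3^2≡9, 3^4≡22, 3^8≡12 (mod 59).
3^15 = 3^(8+4+2+1) ≡ 48 (mod 59).
Check: 48² = 2304 ≡ 3 (mod 59). The two roots are 11 and 48.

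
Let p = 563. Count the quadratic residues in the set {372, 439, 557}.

2

(372/563) = -1 → non-residue.
(439/563) = +1 → QR.
(557/563) = +1 → QR.
Total quadratic residues among the 3: 2.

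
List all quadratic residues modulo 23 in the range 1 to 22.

Square k = 1,…,11 (k and 23−k give the same square):
1²=1, 2²=4, 3²=9, 4²=16, 5²≡2, 6²≡13, 7²≡3, 8²≡18, 9²≡12, 10²≡8, 11²≡6 (mod 23).
So the quadratic residues mod 23 are {1, 2, 3, 4, 6, 8, 9, 12, 13, 16, 18}.

1,2,3,4,6,8,9,12,13,16,18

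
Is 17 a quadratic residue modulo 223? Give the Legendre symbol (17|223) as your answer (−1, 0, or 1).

Reciprocity: 17 ≡ 1 and 223 ≡ 3 (mod 4), so (17/223) = +(223/17).
Reduce top mod 17: now compute (2/17).
Pull out 2: since 17 ≡ 1 (mod 8), (2/17) = +1.
Reached (1/17) = 1. Collecting the sign flips along the way, the symbol is +1.

1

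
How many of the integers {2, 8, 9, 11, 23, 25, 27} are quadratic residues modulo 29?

3

(2/29) = -1 → non-residue.
(8/29) = -1 → non-residue.
(9/29) = +1 → QR.
(11/29) = -1 → non-residue.
(23/29) = +1 → QR.
(25/29) = +1 → QR.
(27/29) = -1 → non-residue.
Total quadratic residues among the 7: 3.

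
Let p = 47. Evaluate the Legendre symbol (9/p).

1

Euler's criterion: (9/47) ≡ 9^23 (mod 47).
9^2 ≡ 34 (mod 47)
9^4 ≡ 28 (mod 47)
9^8 ≡ 32 (mod 47)
9^16 ≡ 37 (mod 47)
9^23 = 9^(16+4+2+1) ≡ 1 (mod 47).
Result is 1, so (9/47) = 1.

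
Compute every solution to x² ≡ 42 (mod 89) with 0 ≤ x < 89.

89 ≡ 1 (mod 4), so we find a root by search.
Trying successive values, 24² = 576 ≡ 42 (mod 89). The other root is 89 − 24 = 65.

24, 65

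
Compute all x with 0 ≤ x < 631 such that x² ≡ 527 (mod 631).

Since 631 ≡ 3 (mod 4), a square root of 527 is 527^((631+1)/4) = 527^158 mod 631.
Repeated squaring: 527^2≡89, 527^4≡349, 527^8≡18, 527^16≡324, 527^32≡230, 527^64≡527, 527^128≡89 (mod 631).
527^158 = 527^(128+16+8+4+2) ≡ 230 (mod 631).
Check: 230² = 52900 ≡ 527 (mod 631). The two roots are 230 and 401.

230, 401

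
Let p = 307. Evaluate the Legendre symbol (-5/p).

1

Euler's criterion: (-5/307) ≡ 302^153 (mod 307).
302^2 ≡ 25 (mod 307)
302^4 ≡ 11 (mod 307)
302^8 ≡ 121 (mod 307)
302^16 ≡ 212 (mod 307)
302^32 ≡ 122 (mod 307)
302^64 ≡ 148 (mod 307)
302^128 ≡ 107 (mod 307)
302^153 = 302^(128+16+8+1) ≡ 1 (mod 307).
Result is 1, so (-5/307) = 1.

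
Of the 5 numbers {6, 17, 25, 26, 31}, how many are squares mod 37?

2

(6/37) = -1 → non-residue.
(17/37) = -1 → non-residue.
(25/37) = +1 → QR.
(26/37) = +1 → QR.
(31/37) = -1 → non-residue.
Total quadratic residues among the 5: 2.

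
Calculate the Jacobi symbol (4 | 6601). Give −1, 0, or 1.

Pull out 2^2: since 6601 ≡ 1 (mod 8), (2/6601) = +1, so (2/6601)^2 = +1.
Reached (1/6601) = 1. Collecting the sign flips along the way, the symbol is +1.

1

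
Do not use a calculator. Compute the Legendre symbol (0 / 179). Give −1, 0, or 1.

0

Top reduces to 0: gcd > 1, so the symbol is 0.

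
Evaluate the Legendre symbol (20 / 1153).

-1

Pull out 2^2: since 1153 ≡ 1 (mod 8), (2/1153) = +1, so (2/1153)^2 = +1.
Reciprocity: 5 ≡ 1 and 1153 ≡ 1 (mod 4), so (5/1153) = +(1153/5).
Reduce top mod 5: now compute (3/5).
Reciprocity: 3 ≡ 3 and 5 ≡ 1 (mod 4), so (3/5) = +(5/3).
Reduce top mod 3: now compute (2/3).
Pull out 2: since 3 ≡ 3 (mod 8), (2/3) = -1.
Reached (1/3) = 1. Collecting the sign flips along the way, the symbol is -1.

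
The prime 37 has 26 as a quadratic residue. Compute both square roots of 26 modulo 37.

10, 27

37 ≡ 1 (mod 4), so we find a root by search.
Trying successive values, 10² = 100 ≡ 26 (mod 37). The other root is 37 − 10 = 27.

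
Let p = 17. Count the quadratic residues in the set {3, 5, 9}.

(3/17) = -1 → non-residue.
(5/17) = -1 → non-residue.
(9/17) = +1 → QR.
Total quadratic residues among the 3: 1.

1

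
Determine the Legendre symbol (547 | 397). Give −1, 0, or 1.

-1

First reduce: 547 ≡ 150 (mod 397).
Pull out 2: since 397 ≡ 5 (mod 8), (2/397) = -1.
Reciprocity: 75 ≡ 3 and 397 ≡ 1 (mod 4), so (75/397) = +(397/75).
Reduce top mod 75: now compute (22/75).
Pull out 2: since 75 ≡ 3 (mod 8), (2/75) = -1.
Reciprocity: 11 ≡ 3 and 75 ≡ 3 (mod 4), so (11/75) = −(75/11).
Reduce top mod 11: now compute (9/11).
Reciprocity: 9 ≡ 1 and 11 ≡ 3 (mod 4), so (9/11) = +(11/9).
Reduce top mod 9: now compute (2/9).
Pull out 2: since 9 ≡ 1 (mod 8), (2/9) = +1.
Reached (1/9) = 1. Collecting the sign flips along the way, the symbol is -1.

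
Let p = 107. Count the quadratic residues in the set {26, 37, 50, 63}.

1

(26/107) = -1 → non-residue.
(37/107) = +1 → QR.
(50/107) = -1 → non-residue.
(63/107) = -1 → non-residue.
Total quadratic residues among the 4: 1.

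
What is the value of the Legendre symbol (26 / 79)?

1

Euler's criterion: (26/79) ≡ 26^39 (mod 79).
26^2 ≡ 44 (mod 79)
26^4 ≡ 40 (mod 79)
26^8 ≡ 20 (mod 79)
26^16 ≡ 5 (mod 79)
26^32 ≡ 25 (mod 79)
26^39 = 26^(32+4+2+1) ≡ 1 (mod 79).
Result is 1, so (26/79) = 1.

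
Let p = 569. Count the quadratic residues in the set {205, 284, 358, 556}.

(205/569) = +1 → QR.
(284/569) = +1 → QR.
(358/569) = -1 → non-residue.
(556/569) = +1 → QR.
Total quadratic residues among the 4: 3.

3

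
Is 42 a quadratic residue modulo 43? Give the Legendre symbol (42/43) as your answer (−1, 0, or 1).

-1

Pull out 2: since 43 ≡ 3 (mod 8), (2/43) = -1.
Reciprocity: 21 ≡ 1 and 43 ≡ 3 (mod 4), so (21/43) = +(43/21).
Reduce top mod 21: now compute (1/21).
Reached (1/21) = 1. Collecting the sign flips along the way, the symbol is -1.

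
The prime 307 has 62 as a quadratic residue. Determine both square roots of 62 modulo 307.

26, 281

Since 307 ≡ 3 (mod 4), a square root of 62 is 62^((307+1)/4) = 62^77 mod 307.
Repeated squaring: 62^2≡160, 62^4≡119, 62^8≡39, 62^16≡293, 62^32≡196, 62^64≡41 (mod 307).
62^77 = 62^(64+8+4+1) ≡ 26 (mod 307).
Check: 26² = 676 ≡ 62 (mod 307). The two roots are 26 and 281.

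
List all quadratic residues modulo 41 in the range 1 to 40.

Square k = 1,…,20 (k and 41−k give the same square):
1²=1, 2²=4, 3²=9, 4²=16, 5²=25, 6²=36, 7²≡8, 8²≡23, 9²≡40, 10²≡18, 11²≡39, 12²≡21, 13²≡5, 14²≡32, 15²≡20, 16²≡10, 17²≡2, 18²≡37, 19²≡33, 20²≡31 (mod 41).
So the quadratic residues mod 41 are {1, 2, 4, 5, 8, 9, 10, 16, 18, 20, 21, 23, 25, 31, 32, 33, 36, 37, 39, 40}.

1 2 4 5 8 9 10 16 18 20 21 23 25 31 32 33 36 37 39 40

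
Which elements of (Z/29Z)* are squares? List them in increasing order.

Square k = 1,…,14 (k and 29−k give the same square):
1²=1, 2²=4, 3²=9, 4²=16, 5²=25, 6²≡7, 7²≡20, 8²≡6, 9²≡23, 10²≡13, 11²≡5, 12²≡28, 13²≡24, 14²≡22 (mod 29).
So the quadratic residues mod 29 are {1, 4, 5, 6, 7, 9, 13, 16, 20, 22, 23, 24, 25, 28}.

1,4,5,6,7,9,13,16,20,22,23,24,25,28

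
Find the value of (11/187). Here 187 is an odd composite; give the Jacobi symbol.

Reciprocity: 11 ≡ 3 and 187 ≡ 3 (mod 4), so (11/187) = −(187/11).
Reduce top mod 11: now compute (0/11).
Top reduces to 0: gcd > 1, so the symbol is 0.

0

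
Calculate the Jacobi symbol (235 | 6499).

Reciprocity: 235 ≡ 3 and 6499 ≡ 3 (mod 4), so (235/6499) = −(6499/235).
Reduce top mod 235: now compute (154/235).
Pull out 2: since 235 ≡ 3 (mod 8), (2/235) = -1.
Reciprocity: 77 ≡ 1 and 235 ≡ 3 (mod 4), so (77/235) = +(235/77).
Reduce top mod 77: now compute (4/77).
Pull out 2^2: since 77 ≡ 5 (mod 8), (2/77) = -1, so (2/77)^2 = +1.
Reached (1/77) = 1. Collecting the sign flips along the way, the symbol is +1.

1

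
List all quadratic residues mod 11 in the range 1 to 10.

1 3 4 5 9

Square k = 1,…,5 (k and 11−k give the same square):
1²=1, 2²=4, 3²=9, 4²≡5, 5²≡3 (mod 11).
So the quadratic residues mod 11 are {1, 3, 4, 5, 9}.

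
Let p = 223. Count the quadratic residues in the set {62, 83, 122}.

2

(62/223) = +1 → QR.
(83/223) = +1 → QR.
(122/223) = -1 → non-residue.
Total quadratic residues among the 3: 2.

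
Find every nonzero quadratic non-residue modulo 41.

Square k = 1,…,20 (k and 41−k give the same square):
1²=1, 2²=4, 3²=9, 4²=16, 5²=25, 6²=36, 7²≡8, 8²≡23, 9²≡40, 10²≡18, 11²≡39, 12²≡21, 13²≡5, 14²≡32, 15²≡20, 16²≡10, 17²≡2, 18²≡37, 19²≡33, 20²≡31 (mod 41).
The residues are {1, 2, 4, 5, 8, 9, 10, 16, 18, 20, 21, 23, 25, 31, 32, 33, 36, 37, 39, 40}; the non-residues are the remaining 20 nonzero classes.

3 6 7 11 12 13 14 15 17 19 22 24 26 27 28 29 30 34 35 38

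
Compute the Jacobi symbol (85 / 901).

0

Reciprocity: 85 ≡ 1 and 901 ≡ 1 (mod 4), so (85/901) = +(901/85).
Reduce top mod 85: now compute (51/85).
Reciprocity: 51 ≡ 3 and 85 ≡ 1 (mod 4), so (51/85) = +(85/51).
Reduce top mod 51: now compute (34/51).
Pull out 2: since 51 ≡ 3 (mod 8), (2/51) = -1.
Reciprocity: 17 ≡ 1 and 51 ≡ 3 (mod 4), so (17/51) = +(51/17).
Reduce top mod 17: now compute (0/17).
Top reduces to 0: gcd > 1, so the symbol is 0.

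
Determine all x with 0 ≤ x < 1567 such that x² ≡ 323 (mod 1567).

Since 1567 ≡ 3 (mod 4), a square root of 323 is 323^((1567+1)/4) = 323^392 mod 1567.
Repeated squaring: 323^2≡907, 323^4≡1541, 323^8≡676, 323^16≡979, 323^32≡1004, 323^64≡435, 323^128≡1185, 323^256≡193 (mod 1567).
323^392 = 323^(256+128+8) ≡ 1226 (mod 1567).
Check: 1226² = 1503076 ≡ 323 (mod 1567). The two roots are 341 and 1226.

341, 1226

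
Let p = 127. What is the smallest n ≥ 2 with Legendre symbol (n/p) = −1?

3

(2/127) = +1, so 2 is a residue.
(3/127) = −1, so 3 is the smallest positive non-residue mod 127.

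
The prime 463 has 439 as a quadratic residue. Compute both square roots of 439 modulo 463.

Since 463 ≡ 3 (mod 4), a square root of 439 is 439^((463+1)/4) = 439^116 mod 463.
Repeated squaring: 439^2≡113, 439^4≡268, 439^8≡59, 439^16≡240, 439^32≡188, 439^64≡156 (mod 463).
439^116 = 439^(64+32+16+4) ≡ 136 (mod 463).
Check: 136² = 18496 ≡ 439 (mod 463). The two roots are 136 and 327.

136, 327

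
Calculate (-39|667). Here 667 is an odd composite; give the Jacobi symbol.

First reduce: -39 ≡ 628 (mod 667).
Pull out 2^2: since 667 ≡ 3 (mod 8), (2/667) = -1, so (2/667)^2 = +1.
Reciprocity: 157 ≡ 1 and 667 ≡ 3 (mod 4), so (157/667) = +(667/157).
Reduce top mod 157: now compute (39/157).
Reciprocity: 39 ≡ 3 and 157 ≡ 1 (mod 4), so (39/157) = +(157/39).
Reduce top mod 39: now compute (1/39).
Reached (1/39) = 1. Collecting the sign flips along the way, the symbol is +1.

1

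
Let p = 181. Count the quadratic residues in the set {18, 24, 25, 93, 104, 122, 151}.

2

(18/181) = -1 → non-residue.
(24/181) = -1 → non-residue.
(25/181) = +1 → QR.
(93/181) = -1 → non-residue.
(104/181) = -1 → non-residue.
(122/181) = +1 → QR.
(151/181) = -1 → non-residue.
Total quadratic residues among the 7: 2.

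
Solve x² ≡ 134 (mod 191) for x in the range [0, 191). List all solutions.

Since 191 ≡ 3 (mod 4), a square root of 134 is 134^((191+1)/4) = 134^48 mod 191.
Repeated squaring: 134^2≡2, 134^4≡4, 134^8≡16, 134^16≡65, 134^32≡23 (mod 191).
134^48 = 134^(32+16) ≡ 158 (mod 191).
Check: 158² = 24964 ≡ 134 (mod 191). The two roots are 33 and 158.

33, 158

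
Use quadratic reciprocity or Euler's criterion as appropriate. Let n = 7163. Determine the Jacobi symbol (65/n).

0

Reciprocity: 65 ≡ 1 and 7163 ≡ 3 (mod 4), so (65/7163) = +(7163/65).
Reduce top mod 65: now compute (13/65).
Reciprocity: 13 ≡ 1 and 65 ≡ 1 (mod 4), so (13/65) = +(65/13).
Reduce top mod 13: now compute (0/13).
Top reduces to 0: gcd > 1, so the symbol is 0.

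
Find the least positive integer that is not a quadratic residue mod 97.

(2/97) = +1, so 2 is a residue.
(3/97) = +1, so 3 is a residue.
(4/97) = +1, so 4 is a residue.
(5/97) = −1, so 5 is the smallest positive non-residue mod 97.

5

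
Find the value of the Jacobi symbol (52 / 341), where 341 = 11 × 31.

Pull out 2^2: since 341 ≡ 5 (mod 8), (2/341) = -1, so (2/341)^2 = +1.
Reciprocity: 13 ≡ 1 and 341 ≡ 1 (mod 4), so (13/341) = +(341/13).
Reduce top mod 13: now compute (3/13).
Reciprocity: 3 ≡ 3 and 13 ≡ 1 (mod 4), so (3/13) = +(13/3).
Reduce top mod 3: now compute (1/3).
Reached (1/3) = 1. Collecting the sign flips along the way, the symbol is +1.

1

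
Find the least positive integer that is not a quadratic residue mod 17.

(2/17) = +1, so 2 is a residue.
(3/17) = −1, so 3 is the smallest positive non-residue mod 17.

3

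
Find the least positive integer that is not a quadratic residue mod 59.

2

(2/59) = −1, so 2 is the smallest positive non-residue mod 59.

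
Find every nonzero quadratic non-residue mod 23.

5 7 10 11 14 15 17 19 20 21 22

Square k = 1,…,11 (k and 23−k give the same square):
1²=1, 2²=4, 3²=9, 4²=16, 5²≡2, 6²≡13, 7²≡3, 8²≡18, 9²≡12, 10²≡8, 11²≡6 (mod 23).
The residues are {1, 2, 3, 4, 6, 8, 9, 12, 13, 16, 18}; the non-residues are the remaining 11 nonzero classes.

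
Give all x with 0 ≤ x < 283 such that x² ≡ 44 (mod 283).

Since 283 ≡ 3 (mod 4), a square root of 44 is 44^((283+1)/4) = 44^71 mod 283.
Repeated squaring: 44^2≡238, 44^4≡44, 44^8≡238, 44^16≡44, 44^32≡238, 44^64≡44 (mod 283).
44^71 = 44^(64+4+2+1) ≡ 238 (mod 283).
Check: 238² = 56644 ≡ 44 (mod 283). The two roots are 45 and 238.

45, 238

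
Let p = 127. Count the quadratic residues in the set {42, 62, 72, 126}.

(42/127) = +1 → QR.
(62/127) = +1 → QR.
(72/127) = +1 → QR.
(126/127) = -1 → non-residue.
Total quadratic residues among the 4: 3.

3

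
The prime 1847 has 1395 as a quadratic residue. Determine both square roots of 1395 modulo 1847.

Since 1847 ≡ 3 (mod 4), a square root of 1395 is 1395^((1847+1)/4) = 1395^462 mod 1847.
Repeated squaring: 1395^2≡1134, 1395^4≡444, 1395^8≡1354, 1395^16≡1092, 1395^32≡1149, 1395^64≡1443, 1395^128≡680, 1395^256≡650 (mod 1847).
1395^462 = 1395^(256+128+64+8+4+2) ≡ 1056 (mod 1847).
Check: 1056² = 1115136 ≡ 1395 (mod 1847). The two roots are 791 and 1056.

791, 1056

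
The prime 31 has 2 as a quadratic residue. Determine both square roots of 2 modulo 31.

Since 31 ≡ 3 (mod 4), a square root of 2 is 2^((31+1)/4) = 2^8 mod 31.
Repeated squaring: 2^2≡4, 2^4≡16, 2^8≡8 (mod 31).
2^8 = 2^(8) ≡ 8 (mod 31).
Check: 8² = 64 ≡ 2 (mod 31). The two roots are 8 and 23.

8, 23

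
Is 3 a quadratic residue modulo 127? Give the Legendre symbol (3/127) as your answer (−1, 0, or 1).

Reciprocity: 3 ≡ 3 and 127 ≡ 3 (mod 4), so (3/127) = −(127/3).
Reduce top mod 3: now compute (1/3).
Reached (1/3) = 1. Collecting the sign flips along the way, the symbol is -1.

-1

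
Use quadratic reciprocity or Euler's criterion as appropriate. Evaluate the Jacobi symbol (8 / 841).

1

Pull out 2^3: since 841 ≡ 1 (mod 8), (2/841) = +1, so (2/841)^3 = +1.
Reached (1/841) = 1. Collecting the sign flips along the way, the symbol is +1.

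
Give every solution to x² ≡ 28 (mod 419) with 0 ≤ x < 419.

191, 228

Since 419 ≡ 3 (mod 4), a square root of 28 is 28^((419+1)/4) = 28^105 mod 419.
Repeated squaring: 28^2≡365, 28^4≡402, 28^8≡289, 28^16≡140, 28^32≡326, 28^64≡269 (mod 419).
28^105 = 28^(64+32+8+1) ≡ 191 (mod 419).
Check: 191² = 36481 ≡ 28 (mod 419). The two roots are 191 and 228.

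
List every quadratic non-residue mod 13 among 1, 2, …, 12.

Square k = 1,…,6 (k and 13−k give the same square):
1²=1, 2²=4, 3²=9, 4²≡3, 5²≡12, 6²≡10 (mod 13).
The residues are {1, 3, 4, 9, 10, 12}; the non-residues are the remaining 6 nonzero classes.

2 5 6 7 8 11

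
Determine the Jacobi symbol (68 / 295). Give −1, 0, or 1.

Pull out 2^2: since 295 ≡ 7 (mod 8), (2/295) = +1, so (2/295)^2 = +1.
Reciprocity: 17 ≡ 1 and 295 ≡ 3 (mod 4), so (17/295) = +(295/17).
Reduce top mod 17: now compute (6/17).
Pull out 2: since 17 ≡ 1 (mod 8), (2/17) = +1.
Reciprocity: 3 ≡ 3 and 17 ≡ 1 (mod 4), so (3/17) = +(17/3).
Reduce top mod 3: now compute (2/3).
Pull out 2: since 3 ≡ 3 (mod 8), (2/3) = -1.
Reached (1/3) = 1. Collecting the sign flips along the way, the symbol is -1.

-1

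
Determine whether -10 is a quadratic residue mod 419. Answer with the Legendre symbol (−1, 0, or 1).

1

First reduce: -10 ≡ 409 (mod 419).
Reciprocity: 409 ≡ 1 and 419 ≡ 3 (mod 4), so (409/419) = +(419/409).
Reduce top mod 409: now compute (10/409).
Pull out 2: since 409 ≡ 1 (mod 8), (2/409) = +1.
Reciprocity: 5 ≡ 1 and 409 ≡ 1 (mod 4), so (5/409) = +(409/5).
Reduce top mod 5: now compute (4/5).
Pull out 2^2: since 5 ≡ 5 (mod 8), (2/5) = -1, so (2/5)^2 = +1.
Reached (1/5) = 1. Collecting the sign flips along the way, the symbol is +1.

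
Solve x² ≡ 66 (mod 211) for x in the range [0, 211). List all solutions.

Since 211 ≡ 3 (mod 4), a square root of 66 is 66^((211+1)/4) = 66^53 mod 211.
Repeated squaring: 66^2≡136, 66^4≡139, 66^8≡120, 66^16≡52, 66^32≡172 (mod 211).
66^53 = 66^(32+16+4+1) ≡ 53 (mod 211).
Check: 53² = 2809 ≡ 66 (mod 211). The two roots are 53 and 158.

53, 158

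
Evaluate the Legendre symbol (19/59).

Reciprocity: 19 ≡ 3 and 59 ≡ 3 (mod 4), so (19/59) = −(59/19).
Reduce top mod 19: now compute (2/19).
Pull out 2: since 19 ≡ 3 (mod 8), (2/19) = -1.
Reached (1/19) = 1. Collecting the sign flips along the way, the symbol is +1.

1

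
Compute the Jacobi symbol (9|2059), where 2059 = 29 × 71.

1

Reciprocity: 9 ≡ 1 and 2059 ≡ 3 (mod 4), so (9/2059) = +(2059/9).
Reduce top mod 9: now compute (7/9).
Reciprocity: 7 ≡ 3 and 9 ≡ 1 (mod 4), so (7/9) = +(9/7).
Reduce top mod 7: now compute (2/7).
Pull out 2: since 7 ≡ 7 (mod 8), (2/7) = +1.
Reached (1/7) = 1. Collecting the sign flips along the way, the symbol is +1.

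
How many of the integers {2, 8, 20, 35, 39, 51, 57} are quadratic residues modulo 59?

(2/59) = -1 → non-residue.
(8/59) = -1 → non-residue.
(20/59) = +1 → QR.
(35/59) = +1 → QR.
(39/59) = -1 → non-residue.
(51/59) = +1 → QR.
(57/59) = +1 → QR.
Total quadratic residues among the 7: 4.

4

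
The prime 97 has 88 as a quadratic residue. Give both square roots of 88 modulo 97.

97 ≡ 1 (mod 4), so we find a root by search.
Trying successive values, 31² = 961 ≡ 88 (mod 97). The other root is 97 − 31 = 66.

31, 66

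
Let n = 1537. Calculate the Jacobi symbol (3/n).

Reciprocity: 3 ≡ 3 and 1537 ≡ 1 (mod 4), so (3/1537) = +(1537/3).
Reduce top mod 3: now compute (1/3).
Reached (1/3) = 1. Collecting the sign flips along the way, the symbol is +1.

1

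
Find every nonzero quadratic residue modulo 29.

1 4 5 6 7 9 13 16 20 22 23 24 25 28

Square k = 1,…,14 (k and 29−k give the same square):
1²=1, 2²=4, 3²=9, 4²=16, 5²=25, 6²≡7, 7²≡20, 8²≡6, 9²≡23, 10²≡13, 11²≡5, 12²≡28, 13²≡24, 14²≡22 (mod 29).
So the quadratic residues mod 29 are {1, 4, 5, 6, 7, 9, 13, 16, 20, 22, 23, 24, 25, 28}.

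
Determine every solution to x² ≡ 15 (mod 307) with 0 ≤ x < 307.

Since 307 ≡ 3 (mod 4), a square root of 15 is 15^((307+1)/4) = 15^77 mod 307.
Repeated squaring: 15^2≡225, 15^4≡277, 15^8≡286, 15^16≡134, 15^32≡150, 15^64≡89 (mod 307).
15^77 = 15^(64+8+4+1) ≡ 177 (mod 307).
Check: 177² = 31329 ≡ 15 (mod 307). The two roots are 130 and 177.

130, 177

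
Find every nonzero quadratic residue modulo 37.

Square k = 1,…,18 (k and 37−k give the same square):
1²=1, 2²=4, 3²=9, 4²=16, 5²=25, 6²=36, 7²≡12, 8²≡27, 9²≡7, 10²≡26, 11²≡10, 12²≡33, 13²≡21, 14²≡11, 15²≡3, 16²≡34, 17²≡30, 18²≡28 (mod 37).
So the quadratic residues mod 37 are {1, 3, 4, 7, 9, 10, 11, 12, 16, 21, 25, 26, 27, 28, 30, 33, 34, 36}.

1, 3, 4, 7, 9, 10, 11, 12, 16, 21, 25, 26, 27, 28, 30, 33, 34, 36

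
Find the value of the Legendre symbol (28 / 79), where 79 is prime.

-1

Pull out 2^2: since 79 ≡ 7 (mod 8), (2/79) = +1, so (2/79)^2 = +1.
Reciprocity: 7 ≡ 3 and 79 ≡ 3 (mod 4), so (7/79) = −(79/7).
Reduce top mod 7: now compute (2/7).
Pull out 2: since 7 ≡ 7 (mod 8), (2/7) = +1.
Reached (1/7) = 1. Collecting the sign flips along the way, the symbol is -1.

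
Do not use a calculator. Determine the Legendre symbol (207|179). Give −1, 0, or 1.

Euler's criterion: (207/179) ≡ 28^89 (mod 179).
28^2 ≡ 68 (mod 179)
28^4 ≡ 149 (mod 179)
28^8 ≡ 5 (mod 179)
28^16 ≡ 25 (mod 179)
28^32 ≡ 88 (mod 179)
28^64 ≡ 47 (mod 179)
28^89 = 28^(64+16+8+1) ≡ 178 (mod 179).
Result is 178 ≡ −1, so (207/179) = −1.

-1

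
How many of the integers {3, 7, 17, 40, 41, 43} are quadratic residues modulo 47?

3

(3/47) = +1 → QR.
(7/47) = +1 → QR.
(17/47) = +1 → QR.
(40/47) = -1 → non-residue.
(41/47) = -1 → non-residue.
(43/47) = -1 → non-residue.
Total quadratic residues among the 6: 3.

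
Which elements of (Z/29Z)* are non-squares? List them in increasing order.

2 3 8 10 11 12 14 15 17 18 19 21 26 27

Square k = 1,…,14 (k and 29−k give the same square):
1²=1, 2²=4, 3²=9, 4²=16, 5²=25, 6²≡7, 7²≡20, 8²≡6, 9²≡23, 10²≡13, 11²≡5, 12²≡28, 13²≡24, 14²≡22 (mod 29).
The residues are {1, 4, 5, 6, 7, 9, 13, 16, 20, 22, 23, 24, 25, 28}; the non-residues are the remaining 14 nonzero classes.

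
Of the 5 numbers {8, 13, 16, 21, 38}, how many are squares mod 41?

(8/41) = +1 → QR.
(13/41) = -1 → non-residue.
(16/41) = +1 → QR.
(21/41) = +1 → QR.
(38/41) = -1 → non-residue.
Total quadratic residues among the 5: 3.

3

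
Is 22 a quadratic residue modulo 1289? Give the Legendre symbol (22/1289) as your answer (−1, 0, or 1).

-1

Pull out 2: since 1289 ≡ 1 (mod 8), (2/1289) = +1.
Reciprocity: 11 ≡ 3 and 1289 ≡ 1 (mod 4), so (11/1289) = +(1289/11).
Reduce top mod 11: now compute (2/11).
Pull out 2: since 11 ≡ 3 (mod 8), (2/11) = -1.
Reached (1/11) = 1. Collecting the sign flips along the way, the symbol is -1.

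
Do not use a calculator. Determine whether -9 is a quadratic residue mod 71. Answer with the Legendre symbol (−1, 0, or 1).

First reduce: -9 ≡ 62 (mod 71).
Pull out 2: since 71 ≡ 7 (mod 8), (2/71) = +1.
Reciprocity: 31 ≡ 3 and 71 ≡ 3 (mod 4), so (31/71) = −(71/31).
Reduce top mod 31: now compute (9/31).
Reciprocity: 9 ≡ 1 and 31 ≡ 3 (mod 4), so (9/31) = +(31/9).
Reduce top mod 9: now compute (4/9).
Pull out 2^2: since 9 ≡ 1 (mod 8), (2/9) = +1, so (2/9)^2 = +1.
Reached (1/9) = 1. Collecting the sign flips along the way, the symbol is -1.

-1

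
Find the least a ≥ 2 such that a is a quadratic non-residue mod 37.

(2/37) = −1, so 2 is the smallest positive non-residue mod 37.

2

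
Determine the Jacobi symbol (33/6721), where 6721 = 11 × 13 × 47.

Reciprocity: 33 ≡ 1 and 6721 ≡ 1 (mod 4), so (33/6721) = +(6721/33).
Reduce top mod 33: now compute (22/33).
Pull out 2: since 33 ≡ 1 (mod 8), (2/33) = +1.
Reciprocity: 11 ≡ 3 and 33 ≡ 1 (mod 4), so (11/33) = +(33/11).
Reduce top mod 11: now compute (0/11).
Top reduces to 0: gcd > 1, so the symbol is 0.

0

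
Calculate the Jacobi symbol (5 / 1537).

Reciprocity: 5 ≡ 1 and 1537 ≡ 1 (mod 4), so (5/1537) = +(1537/5).
Reduce top mod 5: now compute (2/5).
Pull out 2: since 5 ≡ 5 (mod 8), (2/5) = -1.
Reached (1/5) = 1. Collecting the sign flips along the way, the symbol is -1.

-1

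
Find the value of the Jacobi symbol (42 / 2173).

Pull out 2: since 2173 ≡ 5 (mod 8), (2/2173) = -1.
Reciprocity: 21 ≡ 1 and 2173 ≡ 1 (mod 4), so (21/2173) = +(2173/21).
Reduce top mod 21: now compute (10/21).
Pull out 2: since 21 ≡ 5 (mod 8), (2/21) = -1.
Reciprocity: 5 ≡ 1 and 21 ≡ 1 (mod 4), so (5/21) = +(21/5).
Reduce top mod 5: now compute (1/5).
Reached (1/5) = 1. Collecting the sign flips along the way, the symbol is +1.

1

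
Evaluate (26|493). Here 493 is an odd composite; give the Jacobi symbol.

-1

Pull out 2: since 493 ≡ 5 (mod 8), (2/493) = -1.
Reciprocity: 13 ≡ 1 and 493 ≡ 1 (mod 4), so (13/493) = +(493/13).
Reduce top mod 13: now compute (12/13).
Pull out 2^2: since 13 ≡ 5 (mod 8), (2/13) = -1, so (2/13)^2 = +1.
Reciprocity: 3 ≡ 3 and 13 ≡ 1 (mod 4), so (3/13) = +(13/3).
Reduce top mod 3: now compute (1/3).
Reached (1/3) = 1. Collecting the sign flips along the way, the symbol is -1.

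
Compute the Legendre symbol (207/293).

-1

Euler's criterion: (207/293) ≡ 207^146 (mod 293).
207^2 ≡ 71 (mod 293)
207^4 ≡ 60 (mod 293)
207^8 ≡ 84 (mod 293)
207^16 ≡ 24 (mod 293)
207^32 ≡ 283 (mod 293)
207^64 ≡ 100 (mod 293)
207^128 ≡ 38 (mod 293)
207^146 = 207^(128+16+2) ≡ 292 (mod 293).
Result is 292 ≡ −1, so (207/293) = −1.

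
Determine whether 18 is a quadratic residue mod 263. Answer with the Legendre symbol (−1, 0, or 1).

1

Pull out 2: since 263 ≡ 7 (mod 8), (2/263) = +1.
Reciprocity: 9 ≡ 1 and 263 ≡ 3 (mod 4), so (9/263) = +(263/9).
Reduce top mod 9: now compute (2/9).
Pull out 2: since 9 ≡ 1 (mod 8), (2/9) = +1.
Reached (1/9) = 1. Collecting the sign flips along the way, the symbol is +1.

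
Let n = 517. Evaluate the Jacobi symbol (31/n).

Reciprocity: 31 ≡ 3 and 517 ≡ 1 (mod 4), so (31/517) = +(517/31).
Reduce top mod 31: now compute (21/31).
Reciprocity: 21 ≡ 1 and 31 ≡ 3 (mod 4), so (21/31) = +(31/21).
Reduce top mod 21: now compute (10/21).
Pull out 2: since 21 ≡ 5 (mod 8), (2/21) = -1.
Reciprocity: 5 ≡ 1 and 21 ≡ 1 (mod 4), so (5/21) = +(21/5).
Reduce top mod 5: now compute (1/5).
Reached (1/5) = 1. Collecting the sign flips along the way, the symbol is -1.

-1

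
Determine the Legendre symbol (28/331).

-1

Euler's criterion: (28/331) ≡ 28^165 (mod 331).
28^2 ≡ 122 (mod 331)
28^4 ≡ 320 (mod 331)
28^8 ≡ 121 (mod 331)
28^16 ≡ 77 (mod 331)
28^32 ≡ 302 (mod 331)
28^64 ≡ 179 (mod 331)
28^128 ≡ 265 (mod 331)
28^165 = 28^(128+32+4+1) ≡ 330 (mod 331).
Result is 330 ≡ −1, so (28/331) = −1.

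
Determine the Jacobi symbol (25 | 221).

Reciprocity: 25 ≡ 1 and 221 ≡ 1 (mod 4), so (25/221) = +(221/25).
Reduce top mod 25: now compute (21/25).
Reciprocity: 21 ≡ 1 and 25 ≡ 1 (mod 4), so (21/25) = +(25/21).
Reduce top mod 21: now compute (4/21).
Pull out 2^2: since 21 ≡ 5 (mod 8), (2/21) = -1, so (2/21)^2 = +1.
Reached (1/21) = 1. Collecting the sign flips along the way, the symbol is +1.

1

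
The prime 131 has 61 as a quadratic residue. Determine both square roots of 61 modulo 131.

Since 131 ≡ 3 (mod 4), a square root of 61 is 61^((131+1)/4) = 61^33 mod 131.
Repeated squaring: 61^2≡53, 61^4≡58, 61^8≡89, 61^16≡61, 61^32≡53 (mod 131).
61^33 = 61^(32+1) ≡ 89 (mod 131).
Check: 89² = 7921 ≡ 61 (mod 131). The two roots are 42 and 89.

42, 89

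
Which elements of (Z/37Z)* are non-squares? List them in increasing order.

2, 5, 6, 8, 13, 14, 15, 17, 18, 19, 20, 22, 23, 24, 29, 31, 32, 35

Square k = 1,…,18 (k and 37−k give the same square):
1²=1, 2²=4, 3²=9, 4²=16, 5²=25, 6²=36, 7²≡12, 8²≡27, 9²≡7, 10²≡26, 11²≡10, 12²≡33, 13²≡21, 14²≡11, 15²≡3, 16²≡34, 17²≡30, 18²≡28 (mod 37).
The residues are {1, 3, 4, 7, 9, 10, 11, 12, 16, 21, 25, 26, 27, 28, 30, 33, 34, 36}; the non-residues are the remaining 18 nonzero classes.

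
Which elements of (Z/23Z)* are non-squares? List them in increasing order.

Square k = 1,…,11 (k and 23−k give the same square):
1²=1, 2²=4, 3²=9, 4²=16, 5²≡2, 6²≡13, 7²≡3, 8²≡18, 9²≡12, 10²≡8, 11²≡6 (mod 23).
The residues are {1, 2, 3, 4, 6, 8, 9, 12, 13, 16, 18}; the non-residues are the remaining 11 nonzero classes.

5, 7, 10, 11, 14, 15, 17, 19, 20, 21, 22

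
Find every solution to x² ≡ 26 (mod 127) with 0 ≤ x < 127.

36, 91

Since 127 ≡ 3 (mod 4), a square root of 26 is 26^((127+1)/4) = 26^32 mod 127.
Repeated squaring: 26^2≡41, 26^4≡30, 26^8≡11, 26^16≡121, 26^32≡36 (mod 127).
26^32 = 26^(32) ≡ 36 (mod 127).
Check: 36² = 1296 ≡ 26 (mod 127). The two roots are 36 and 91.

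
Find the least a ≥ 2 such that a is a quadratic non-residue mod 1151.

13

(2/1151) = +1, so 2 is a residue.
(3/1151) = +1, so 3 is a residue.
(4/1151) = +1, so 4 is a residue.
(5/1151) = +1, so 5 is a residue.
(6/1151) = +1, so 6 is a residue.
(7/1151) = +1, so 7 is a residue.
(8/1151) = +1, so 8 is a residue.
(9/1151) = +1, so 9 is a residue.
(10/1151) = +1, so 10 is a residue.
(11/1151) = +1, so 11 is a residue.
(12/1151) = +1, so 12 is a residue.
(13/1151) = −1, so 13 is the smallest positive non-residue mod 1151.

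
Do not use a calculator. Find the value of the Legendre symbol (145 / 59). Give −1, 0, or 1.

1

Euler's criterion: (145/59) ≡ 27^29 (mod 59).
27^2 ≡ 21 (mod 59)
27^4 ≡ 28 (mod 59)
27^8 ≡ 17 (mod 59)
27^16 ≡ 53 (mod 59)
27^29 = 27^(16+8+4+1) ≡ 1 (mod 59).
Result is 1, so (145/59) = 1.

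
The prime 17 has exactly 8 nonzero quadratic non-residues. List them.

Square k = 1,…,8 (k and 17−k give the same square):
1²=1, 2²=4, 3²=9, 4²=16, 5²≡8, 6²≡2, 7²≡15, 8²≡13 (mod 17).
The residues are {1, 2, 4, 8, 9, 13, 15, 16}; the non-residues are the remaining 8 nonzero classes.

3 5 6 7 10 11 12 14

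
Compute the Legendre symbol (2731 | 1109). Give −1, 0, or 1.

First reduce: 2731 ≡ 513 (mod 1109).
Reciprocity: 513 ≡ 1 and 1109 ≡ 1 (mod 4), so (513/1109) = +(1109/513).
Reduce top mod 513: now compute (83/513).
Reciprocity: 83 ≡ 3 and 513 ≡ 1 (mod 4), so (83/513) = +(513/83).
Reduce top mod 83: now compute (15/83).
Reciprocity: 15 ≡ 3 and 83 ≡ 3 (mod 4), so (15/83) = −(83/15).
Reduce top mod 15: now compute (8/15).
Pull out 2^3: since 15 ≡ 7 (mod 8), (2/15) = +1, so (2/15)^3 = +1.
Reached (1/15) = 1. Collecting the sign flips along the way, the symbol is -1.

-1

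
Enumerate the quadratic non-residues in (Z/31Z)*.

3 6 11 12 13 15 17 21 22 23 24 26 27 29 30

Square k = 1,…,15 (k and 31−k give the same square):
1²=1, 2²=4, 3²=9, 4²=16, 5²=25, 6²≡5, 7²≡18, 8²≡2, 9²≡19, 10²≡7, 11²≡28, 12²≡20, 13²≡14, 14²≡10, 15²≡8 (mod 31).
The residues are {1, 2, 4, 5, 7, 8, 9, 10, 14, 16, 18, 19, 20, 25, 28}; the non-residues are the remaining 15 nonzero classes.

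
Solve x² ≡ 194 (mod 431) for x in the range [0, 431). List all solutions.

Since 431 ≡ 3 (mod 4), a square root of 194 is 194^((431+1)/4) = 194^108 mod 431.
Repeated squaring: 194^2≡139, 194^4≡357, 194^8≡304, 194^16≡182, 194^32≡368, 194^64≡90 (mod 431).
194^108 = 194^(64+32+8+4) ≡ 25 (mod 431).
Check: 25² = 625 ≡ 194 (mod 431). The two roots are 25 and 406.

25, 406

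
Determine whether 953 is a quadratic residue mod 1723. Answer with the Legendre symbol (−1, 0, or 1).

Reciprocity: 953 ≡ 1 and 1723 ≡ 3 (mod 4), so (953/1723) = +(1723/953).
Reduce top mod 953: now compute (770/953).
Pull out 2: since 953 ≡ 1 (mod 8), (2/953) = +1.
Reciprocity: 385 ≡ 1 and 953 ≡ 1 (mod 4), so (385/953) = +(953/385).
Reduce top mod 385: now compute (183/385).
Reciprocity: 183 ≡ 3 and 385 ≡ 1 (mod 4), so (183/385) = +(385/183).
Reduce top mod 183: now compute (19/183).
Reciprocity: 19 ≡ 3 and 183 ≡ 3 (mod 4), so (19/183) = −(183/19).
Reduce top mod 19: now compute (12/19).
Pull out 2^2: since 19 ≡ 3 (mod 8), (2/19) = -1, so (2/19)^2 = +1.
Reciprocity: 3 ≡ 3 and 19 ≡ 3 (mod 4), so (3/19) = −(19/3).
Reduce top mod 3: now compute (1/3).
Reached (1/3) = 1. Collecting the sign flips along the way, the symbol is +1.

1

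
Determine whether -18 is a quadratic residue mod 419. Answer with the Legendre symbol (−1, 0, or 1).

1

First reduce: -18 ≡ 401 (mod 419).
Reciprocity: 401 ≡ 1 and 419 ≡ 3 (mod 4), so (401/419) = +(419/401).
Reduce top mod 401: now compute (18/401).
Pull out 2: since 401 ≡ 1 (mod 8), (2/401) = +1.
Reciprocity: 9 ≡ 1 and 401 ≡ 1 (mod 4), so (9/401) = +(401/9).
Reduce top mod 9: now compute (5/9).
Reciprocity: 5 ≡ 1 and 9 ≡ 1 (mod 4), so (5/9) = +(9/5).
Reduce top mod 5: now compute (4/5).
Pull out 2^2: since 5 ≡ 5 (mod 8), (2/5) = -1, so (2/5)^2 = +1.
Reached (1/5) = 1. Collecting the sign flips along the way, the symbol is +1.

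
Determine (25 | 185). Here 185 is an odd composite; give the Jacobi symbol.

0

Reciprocity: 25 ≡ 1 and 185 ≡ 1 (mod 4), so (25/185) = +(185/25).
Reduce top mod 25: now compute (10/25).
Pull out 2: since 25 ≡ 1 (mod 8), (2/25) = +1.
Reciprocity: 5 ≡ 1 and 25 ≡ 1 (mod 4), so (5/25) = +(25/5).
Reduce top mod 5: now compute (0/5).
Top reduces to 0: gcd > 1, so the symbol is 0.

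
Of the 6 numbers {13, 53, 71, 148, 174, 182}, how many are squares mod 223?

2

(13/223) = -1 → non-residue.
(53/223) = +1 → QR.
(71/223) = -1 → non-residue.
(148/223) = +1 → QR.
(174/223) = -1 → non-residue.
(182/223) = -1 → non-residue.
Total quadratic residues among the 6: 2.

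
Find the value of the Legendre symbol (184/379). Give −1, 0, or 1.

-1

Pull out 2^3: since 379 ≡ 3 (mod 8), (2/379) = -1, so (2/379)^3 = -1.
Reciprocity: 23 ≡ 3 and 379 ≡ 3 (mod 4), so (23/379) = −(379/23).
Reduce top mod 23: now compute (11/23).
Reciprocity: 11 ≡ 3 and 23 ≡ 3 (mod 4), so (11/23) = −(23/11).
Reduce top mod 11: now compute (1/11).
Reached (1/11) = 1. Collecting the sign flips along the way, the symbol is -1.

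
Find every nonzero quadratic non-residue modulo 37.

Square k = 1,…,18 (k and 37−k give the same square):
1²=1, 2²=4, 3²=9, 4²=16, 5²=25, 6²=36, 7²≡12, 8²≡27, 9²≡7, 10²≡26, 11²≡10, 12²≡33, 13²≡21, 14²≡11, 15²≡3, 16²≡34, 17²≡30, 18²≡28 (mod 37).
The residues are {1, 3, 4, 7, 9, 10, 11, 12, 16, 21, 25, 26, 27, 28, 30, 33, 34, 36}; the non-residues are the remaining 18 nonzero classes.

2, 5, 6, 8, 13, 14, 15, 17, 18, 19, 20, 22, 23, 24, 29, 31, 32, 35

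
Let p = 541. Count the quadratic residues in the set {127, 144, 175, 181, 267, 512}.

(127/541) = -1 → non-residue.
(144/541) = +1 → QR.
(175/541) = +1 → QR.
(181/541) = -1 → non-residue.
(267/541) = -1 → non-residue.
(512/541) = -1 → non-residue.
Total quadratic residues among the 6: 2.

2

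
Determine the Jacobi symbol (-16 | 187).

-1

First reduce: -16 ≡ 171 (mod 187).
Reciprocity: 171 ≡ 3 and 187 ≡ 3 (mod 4), so (171/187) = −(187/171).
Reduce top mod 171: now compute (16/171).
Pull out 2^4: since 171 ≡ 3 (mod 8), (2/171) = -1, so (2/171)^4 = +1.
Reached (1/171) = 1. Collecting the sign flips along the way, the symbol is -1.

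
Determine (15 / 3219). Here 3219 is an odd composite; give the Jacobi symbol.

0

Reciprocity: 15 ≡ 3 and 3219 ≡ 3 (mod 4), so (15/3219) = −(3219/15).
Reduce top mod 15: now compute (9/15).
Reciprocity: 9 ≡ 1 and 15 ≡ 3 (mod 4), so (9/15) = +(15/9).
Reduce top mod 9: now compute (6/9).
Pull out 2: since 9 ≡ 1 (mod 8), (2/9) = +1.
Reciprocity: 3 ≡ 3 and 9 ≡ 1 (mod 4), so (3/9) = +(9/3).
Reduce top mod 3: now compute (0/3).
Top reduces to 0: gcd > 1, so the symbol is 0.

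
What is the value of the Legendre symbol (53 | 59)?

1

Euler's criterion: (53/59) ≡ 53^29 (mod 59).
53^2 ≡ 36 (mod 59)
53^4 ≡ 57 (mod 59)
53^8 ≡ 4 (mod 59)
53^16 ≡ 16 (mod 59)
53^29 = 53^(16+8+4+1) ≡ 1 (mod 59).
Result is 1, so (53/59) = 1.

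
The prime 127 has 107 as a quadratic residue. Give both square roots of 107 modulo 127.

Since 127 ≡ 3 (mod 4), a square root of 107 is 107^((127+1)/4) = 107^32 mod 127.
Repeated squaring: 107^2≡19, 107^4≡107, 107^8≡19, 107^16≡107, 107^32≡19 (mod 127).
107^32 = 107^(32) ≡ 19 (mod 127).
Check: 19² = 361 ≡ 107 (mod 127). The two roots are 19 and 108.

19, 108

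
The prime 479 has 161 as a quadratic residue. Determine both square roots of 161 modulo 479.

Since 479 ≡ 3 (mod 4), a square root of 161 is 161^((479+1)/4) = 161^120 mod 479.
Repeated squaring: 161^2≡55, 161^4≡151, 161^8≡288, 161^16≡77, 161^32≡181, 161^64≡189 (mod 479).
161^120 = 161^(64+32+16+8) ≡ 139 (mod 479).
Check: 139² = 19321 ≡ 161 (mod 479). The two roots are 139 and 340.

139, 340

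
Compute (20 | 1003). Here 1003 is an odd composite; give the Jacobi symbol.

-1

Pull out 2^2: since 1003 ≡ 3 (mod 8), (2/1003) = -1, so (2/1003)^2 = +1.
Reciprocity: 5 ≡ 1 and 1003 ≡ 3 (mod 4), so (5/1003) = +(1003/5).
Reduce top mod 5: now compute (3/5).
Reciprocity: 3 ≡ 3 and 5 ≡ 1 (mod 4), so (3/5) = +(5/3).
Reduce top mod 3: now compute (2/3).
Pull out 2: since 3 ≡ 3 (mod 8), (2/3) = -1.
Reached (1/3) = 1. Collecting the sign flips along the way, the symbol is -1.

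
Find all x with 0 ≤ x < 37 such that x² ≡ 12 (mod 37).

37 ≡ 1 (mod 4), so we find a root by search.
Trying successive values, 7² = 49 ≡ 12 (mod 37). The other root is 37 − 7 = 30.

7, 30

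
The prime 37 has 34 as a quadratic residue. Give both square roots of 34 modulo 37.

16, 21

37 ≡ 1 (mod 4), so we find a root by search.
Trying successive values, 16² = 256 ≡ 34 (mod 37). The other root is 37 − 16 = 21.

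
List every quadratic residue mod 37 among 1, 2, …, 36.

Square k = 1,…,18 (k and 37−k give the same square):
1²=1, 2²=4, 3²=9, 4²=16, 5²=25, 6²=36, 7²≡12, 8²≡27, 9²≡7, 10²≡26, 11²≡10, 12²≡33, 13²≡21, 14²≡11, 15²≡3, 16²≡34, 17²≡30, 18²≡28 (mod 37).
So the quadratic residues mod 37 are {1, 3, 4, 7, 9, 10, 11, 12, 16, 21, 25, 26, 27, 28, 30, 33, 34, 36}.

1,3,4,7,9,10,11,12,16,21,25,26,27,28,30,33,34,36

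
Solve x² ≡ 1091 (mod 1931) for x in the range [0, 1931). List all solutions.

Since 1931 ≡ 3 (mod 4), a square root of 1091 is 1091^((1931+1)/4) = 1091^483 mod 1931.
Repeated squaring: 1091^2≡785, 1091^4≡236, 1091^8≡1628, 1091^16≡1052, 1091^32≡241, 1091^64≡151, 1091^128≡1560, 1091^256≡540 (mod 1931).
1091^483 = 1091^(256+128+64+32+2+1) ≡ 1369 (mod 1931).
Check: 1369² = 1874161 ≡ 1091 (mod 1931). The two roots are 562 and 1369.

562, 1369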